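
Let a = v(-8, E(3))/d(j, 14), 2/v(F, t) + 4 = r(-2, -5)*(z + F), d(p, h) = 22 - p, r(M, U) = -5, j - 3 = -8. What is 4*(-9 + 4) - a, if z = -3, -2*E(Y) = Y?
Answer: -27542/1377 ≈ -20.001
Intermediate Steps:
j = -5 (j = 3 - 8 = -5)
E(Y) = -Y/2
v(F, t) = 2/(11 - 5*F) (v(F, t) = 2/(-4 - 5*(-3 + F)) = 2/(-4 + (15 - 5*F)) = 2/(11 - 5*F))
a = 2/1377 (a = (2/(11 - 5*(-8)))/(22 - 1*(-5)) = (2/(11 + 40))/(22 + 5) = (2/51)/27 = (2*(1/51))*(1/27) = (2/51)*(1/27) = 2/1377 ≈ 0.0014524)
4*(-9 + 4) - a = 4*(-9 + 4) - 1*2/1377 = 4*(-5) - 2/1377 = -20 - 2/1377 = -27542/1377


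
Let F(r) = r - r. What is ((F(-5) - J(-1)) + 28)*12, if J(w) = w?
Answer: 348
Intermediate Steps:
F(r) = 0
((F(-5) - J(-1)) + 28)*12 = ((0 - 1*(-1)) + 28)*12 = ((0 + 1) + 28)*12 = (1 + 28)*12 = 29*12 = 348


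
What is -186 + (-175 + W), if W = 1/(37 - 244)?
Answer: -74728/207 ≈ -361.00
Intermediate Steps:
W = -1/207 (W = 1/(-207) = -1/207 ≈ -0.0048309)
-186 + (-175 + W) = -186 + (-175 - 1/207) = -186 - 36226/207 = -74728/207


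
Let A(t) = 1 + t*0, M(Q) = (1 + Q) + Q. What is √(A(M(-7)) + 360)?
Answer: 19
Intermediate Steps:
M(Q) = 1 + 2*Q
A(t) = 1 (A(t) = 1 + 0 = 1)
√(A(M(-7)) + 360) = √(1 + 360) = √361 = 19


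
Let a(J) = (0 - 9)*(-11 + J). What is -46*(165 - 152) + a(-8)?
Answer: -427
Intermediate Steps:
a(J) = 99 - 9*J (a(J) = -9*(-11 + J) = 99 - 9*J)
-46*(165 - 152) + a(-8) = -46*(165 - 152) + (99 - 9*(-8)) = -46*13 + (99 + 72) = -598 + 171 = -427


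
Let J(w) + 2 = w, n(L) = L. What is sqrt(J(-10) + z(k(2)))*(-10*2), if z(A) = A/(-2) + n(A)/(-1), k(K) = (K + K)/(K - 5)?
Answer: -20*I*sqrt(10) ≈ -63.246*I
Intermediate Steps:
J(w) = -2 + w
k(K) = 2*K/(-5 + K) (k(K) = (2*K)/(-5 + K) = 2*K/(-5 + K))
z(A) = -3*A/2 (z(A) = A/(-2) + A/(-1) = A*(-1/2) + A*(-1) = -A/2 - A = -3*A/2)
sqrt(J(-10) + z(k(2)))*(-10*2) = sqrt((-2 - 10) - 3*2/(-5 + 2))*(-10*2) = sqrt(-12 - 3*2/(-3))*(-20) = sqrt(-12 - 3*2*(-1)/3)*(-20) = sqrt(-12 - 3/2*(-4/3))*(-20) = sqrt(-12 + 2)*(-20) = sqrt(-10)*(-20) = (I*sqrt(10))*(-20) = -20*I*sqrt(10)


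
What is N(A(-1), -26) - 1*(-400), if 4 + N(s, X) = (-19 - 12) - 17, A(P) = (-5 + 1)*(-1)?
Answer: 348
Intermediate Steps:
A(P) = 4 (A(P) = -4*(-1) = 4)
N(s, X) = -52 (N(s, X) = -4 + ((-19 - 12) - 17) = -4 + (-31 - 17) = -4 - 48 = -52)
N(A(-1), -26) - 1*(-400) = -52 - 1*(-400) = -52 + 400 = 348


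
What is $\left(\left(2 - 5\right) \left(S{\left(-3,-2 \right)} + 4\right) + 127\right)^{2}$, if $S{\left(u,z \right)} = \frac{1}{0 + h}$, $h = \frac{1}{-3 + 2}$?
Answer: $13924$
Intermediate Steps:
$h = -1$ ($h = \frac{1}{-1} = -1$)
$S{\left(u,z \right)} = -1$ ($S{\left(u,z \right)} = \frac{1}{0 - 1} = \frac{1}{-1} = -1$)
$\left(\left(2 - 5\right) \left(S{\left(-3,-2 \right)} + 4\right) + 127\right)^{2} = \left(\left(2 - 5\right) \left(-1 + 4\right) + 127\right)^{2} = \left(\left(2 - 5\right) 3 + 127\right)^{2} = \left(\left(-3\right) 3 + 127\right)^{2} = \left(-9 + 127\right)^{2} = 118^{2} = 13924$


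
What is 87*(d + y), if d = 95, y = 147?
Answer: 21054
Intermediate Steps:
87*(d + y) = 87*(95 + 147) = 87*242 = 21054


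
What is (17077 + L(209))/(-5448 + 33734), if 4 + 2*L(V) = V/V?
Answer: 34151/56572 ≈ 0.60367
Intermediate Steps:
L(V) = -3/2 (L(V) = -2 + (V/V)/2 = -2 + (½)*1 = -2 + ½ = -3/2)
(17077 + L(209))/(-5448 + 33734) = (17077 - 3/2)/(-5448 + 33734) = (34151/2)/28286 = (34151/2)*(1/28286) = 34151/56572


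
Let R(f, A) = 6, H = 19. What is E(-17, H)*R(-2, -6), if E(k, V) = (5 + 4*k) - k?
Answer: -276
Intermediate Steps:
E(k, V) = 5 + 3*k
E(-17, H)*R(-2, -6) = (5 + 3*(-17))*6 = (5 - 51)*6 = -46*6 = -276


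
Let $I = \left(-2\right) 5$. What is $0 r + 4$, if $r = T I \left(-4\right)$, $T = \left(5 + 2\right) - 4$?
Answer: $4$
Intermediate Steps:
$I = -10$
$T = 3$ ($T = 7 - 4 = 3$)
$r = 120$ ($r = 3 \left(-10\right) \left(-4\right) = \left(-30\right) \left(-4\right) = 120$)
$0 r + 4 = 0 \cdot 120 + 4 = 0 + 4 = 4$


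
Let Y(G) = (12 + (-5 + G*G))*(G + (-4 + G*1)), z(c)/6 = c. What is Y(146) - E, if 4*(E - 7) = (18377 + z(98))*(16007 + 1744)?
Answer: -312083647/4 ≈ -7.8021e+7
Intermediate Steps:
z(c) = 6*c
Y(G) = (-4 + 2*G)*(7 + G²) (Y(G) = (12 + (-5 + G²))*(G + (-4 + G)) = (7 + G²)*(-4 + 2*G) = (-4 + 2*G)*(7 + G²))
E = 336647743/4 (E = 7 + ((18377 + 6*98)*(16007 + 1744))/4 = 7 + ((18377 + 588)*17751)/4 = 7 + (18965*17751)/4 = 7 + (¼)*336647715 = 7 + 336647715/4 = 336647743/4 ≈ 8.4162e+7)
Y(146) - E = (-28 - 4*146² + 2*146³ + 14*146) - 1*336647743/4 = (-28 - 4*21316 + 2*3112136 + 2044) - 336647743/4 = (-28 - 85264 + 6224272 + 2044) - 336647743/4 = 6141024 - 336647743/4 = -312083647/4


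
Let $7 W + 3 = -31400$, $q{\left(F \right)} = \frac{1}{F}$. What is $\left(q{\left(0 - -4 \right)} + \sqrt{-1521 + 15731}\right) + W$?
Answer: $- \frac{125605}{28} + 7 \sqrt{290} \approx -4366.7$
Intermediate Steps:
$W = - \frac{31403}{7}$ ($W = - \frac{3}{7} + \frac{1}{7} \left(-31400\right) = - \frac{3}{7} - \frac{31400}{7} = - \frac{31403}{7} \approx -4486.1$)
$\left(q{\left(0 - -4 \right)} + \sqrt{-1521 + 15731}\right) + W = \left(\frac{1}{0 - -4} + \sqrt{-1521 + 15731}\right) - \frac{31403}{7} = \left(\frac{1}{0 + 4} + \sqrt{14210}\right) - \frac{31403}{7} = \left(\frac{1}{4} + 7 \sqrt{290}\right) - \frac{31403}{7} = - \frac{125605}{28} + 7 \sqrt{290}$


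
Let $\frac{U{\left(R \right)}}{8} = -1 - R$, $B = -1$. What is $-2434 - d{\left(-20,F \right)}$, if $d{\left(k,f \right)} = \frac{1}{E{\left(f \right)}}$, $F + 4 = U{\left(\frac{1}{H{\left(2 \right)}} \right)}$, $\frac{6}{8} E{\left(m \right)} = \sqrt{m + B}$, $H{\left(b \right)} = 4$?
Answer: $-2434 + \frac{i \sqrt{15}}{20} \approx -2434.0 + 0.19365 i$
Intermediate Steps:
$E{\left(m \right)} = \frac{4 \sqrt{-1 + m}}{3}$ ($E{\left(m \right)} = \frac{4 \sqrt{m - 1}}{3} = \frac{4 \sqrt{-1 + m}}{3}$)
$U{\left(R \right)} = -8 - 8 R$ ($U{\left(R \right)} = 8 \left(-1 - R\right) = -8 - 8 R$)
$F = -14$ ($F = -4 - \left(8 + \frac{8}{4}\right) = -4 - 10 = -14$)
$d{\left(k,f \right)} = \frac{3}{4 \sqrt{-1 + f}}$ ($d{\left(k,f \right)} = \frac{1}{\frac{4}{3} \sqrt{-1 + f}} = \frac{3}{4 \sqrt{-1 + f}}$)
$-2434 - d{\left(-20,F \right)} = -2434 - \frac{3}{4 \sqrt{-1 - 14}} = -2434 - \frac{3}{4 i \sqrt{15}} = -2434 - \frac{3 \left(- \frac{i \sqrt{15}}{15}\right)}{4} = -2434 - - \frac{i \sqrt{15}}{20} = -2434 + \frac{i \sqrt{15}}{20}$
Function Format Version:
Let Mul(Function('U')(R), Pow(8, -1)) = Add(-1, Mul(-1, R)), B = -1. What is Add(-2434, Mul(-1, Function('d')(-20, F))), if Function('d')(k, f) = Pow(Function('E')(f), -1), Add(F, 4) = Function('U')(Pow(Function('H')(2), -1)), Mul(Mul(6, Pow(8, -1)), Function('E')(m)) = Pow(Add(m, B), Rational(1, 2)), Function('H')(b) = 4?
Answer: Add(-2434, Mul(Rational(1, 20), I, Pow(15, Rational(1, 2)))) ≈ Add(-2434.0, Mul(0.19365, I))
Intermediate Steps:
Function('E')(m) = Mul(Rational(4, 3), Pow(Add(-1, m), Rational(1, 2))) (Function('E')(m) = Mul(Rational(4, 3), Pow(Add(m, -1), Rational(1, 2))) = Mul(Rational(4, 3), Pow(Add(-1, m), Rational(1, 2))))
Function('U')(R) = Add(-8, Mul(-8, R)) (Function('U')(R) = Mul(8, Add(-1, Mul(-1, R))) = Add(-8, Mul(-8, R)))
F = -14 (F = Add(-4, Add(-8, Mul(-8, Pow(4, -1)))) = Add(-4, Add(-8, Mul(-8, Rational(1, 4)))) = Add(-4, Add(-8, -2)) = Add(-4, -10) = -14)
Function('d')(k, f) = Mul(Rational(3, 4), Pow(Add(-1, f), Rational(-1, 2))) (Function('d')(k, f) = Pow(Mul(Rational(4, 3), Pow(Add(-1, f), Rational(1, 2))), -1) = Mul(Rational(3, 4), Pow(Add(-1, f), Rational(-1, 2))))
Add(-2434, Mul(-1, Function('d')(-20, F))) = Add(-2434, Mul(-1, Mul(Rational(3, 4), Pow(Add(-1, -14), Rational(-1, 2))))) = Add(-2434, Mul(-1, Mul(Rational(3, 4), Pow(-15, Rational(-1, 2))))) = Add(-2434, Mul(-1, Mul(Rational(3, 4), Mul(Rational(-1, 15), I, Pow(15, Rational(1, 2)))))) = Add(-2434, Mul(-1, Mul(Rational(-1, 20), I, Pow(15, Rational(1, 2))))) = Add(-2434, Mul(Rational(1, 20), I, Pow(15, Rational(1, 2))))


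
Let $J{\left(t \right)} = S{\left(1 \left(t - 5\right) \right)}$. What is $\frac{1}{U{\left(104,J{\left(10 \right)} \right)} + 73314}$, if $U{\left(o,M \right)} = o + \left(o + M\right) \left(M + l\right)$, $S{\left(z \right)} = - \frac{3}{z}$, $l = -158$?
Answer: $\frac{25}{1425469} \approx 1.7538 \cdot 10^{-5}$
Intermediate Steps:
$J{\left(t \right)} = - \frac{3}{-5 + t}$ ($J{\left(t \right)} = - \frac{3}{1 \left(t - 5\right)} = - \frac{3}{1 \left(-5 + t\right)} = - \frac{3}{-5 + t}$)
$U{\left(o,M \right)} = o + \left(-158 + M\right) \left(M + o\right)$ ($U{\left(o,M \right)} = o + \left(o + M\right) \left(M - 158\right) = o + \left(M + o\right) \left(-158 + M\right) = o + \left(-158 + M\right) \left(M + o\right)$)
$\frac{1}{U{\left(104,J{\left(10 \right)} \right)} + 73314} = \frac{1}{\left(\left(- \frac{3}{-5 + 10}\right)^{2} - 158 \left(- \frac{3}{-5 + 10}\right) - 16328 + - \frac{3}{-5 + 10} \cdot 104\right) + 73314} = \frac{1}{\left(\left(- \frac{3}{5}\right)^{2} - 158 \left(- \frac{3}{5}\right) - 16328 + - \frac{3}{5} \cdot 104\right) + 73314} = \frac{1}{\left(\left(\left(-3\right) \frac{1}{5}\right)^{2} - 158 \left(\left(-3\right) \frac{1}{5}\right) - 16328 + \left(-3\right) \frac{1}{5} \cdot 104\right) + 73314} = \frac{1}{\left(\left(- \frac{3}{5}\right)^{2} - - \frac{474}{5} - 16328 - \frac{312}{5}\right) + 73314} = \frac{1}{\left(\frac{9}{25} + \frac{474}{5} - 16328 - \frac{312}{5}\right) + 73314} = \frac{1}{- \frac{407381}{25} + 73314} = \frac{1}{\frac{1425469}{25}} = \frac{25}{1425469}$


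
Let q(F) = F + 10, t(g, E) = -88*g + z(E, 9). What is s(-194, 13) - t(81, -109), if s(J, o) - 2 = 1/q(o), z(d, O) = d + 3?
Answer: 166429/23 ≈ 7236.0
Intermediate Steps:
z(d, O) = 3 + d
t(g, E) = 3 + E - 88*g (t(g, E) = -88*g + (3 + E) = 3 + E - 88*g)
q(F) = 10 + F
s(J, o) = 2 + 1/(10 + o)
s(-194, 13) - t(81, -109) = (21 + 2*13)/(10 + 13) - (3 - 109 - 88*81) = (21 + 26)/23 - (3 - 109 - 7128) = (1/23)*47 - 1*(-7234) = 47/23 + 7234 = 166429/23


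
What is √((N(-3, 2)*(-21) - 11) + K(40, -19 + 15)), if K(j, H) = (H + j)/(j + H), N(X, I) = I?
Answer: 2*I*√13 ≈ 7.2111*I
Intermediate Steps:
K(j, H) = 1 (K(j, H) = (H + j)/(H + j) = 1)
√((N(-3, 2)*(-21) - 11) + K(40, -19 + 15)) = √((2*(-21) - 11) + 1) = √((-42 - 11) + 1) = √(-53 + 1) = √(-52) = 2*I*√13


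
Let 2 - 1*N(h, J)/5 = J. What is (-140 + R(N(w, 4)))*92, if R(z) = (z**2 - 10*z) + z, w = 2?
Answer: 4600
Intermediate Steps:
N(h, J) = 10 - 5*J
R(z) = z**2 - 9*z
(-140 + R(N(w, 4)))*92 = (-140 + (10 - 5*4)*(-9 + (10 - 5*4)))*92 = (-140 + (10 - 20)*(-9 + (10 - 20)))*92 = (-140 - 10*(-9 - 10))*92 = (-140 - 10*(-19))*92 = (-140 + 190)*92 = 50*92 = 4600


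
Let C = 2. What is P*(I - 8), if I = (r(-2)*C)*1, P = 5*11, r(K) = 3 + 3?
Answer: 220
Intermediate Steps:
r(K) = 6
P = 55
I = 12 (I = (6*2)*1 = 12*1 = 12)
P*(I - 8) = 55*(12 - 8) = 55*4 = 220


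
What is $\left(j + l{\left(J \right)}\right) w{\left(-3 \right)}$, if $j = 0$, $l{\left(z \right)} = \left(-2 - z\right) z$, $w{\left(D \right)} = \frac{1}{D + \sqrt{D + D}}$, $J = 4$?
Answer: $\frac{24}{5} + \frac{8 i \sqrt{6}}{5} \approx 4.8 + 3.9192 i$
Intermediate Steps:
$w{\left(D \right)} = \frac{1}{D + \sqrt{2} \sqrt{D}}$ ($w{\left(D \right)} = \frac{1}{D + \sqrt{2 D}} = \frac{1}{D + \sqrt{2} \sqrt{D}}$)
$l{\left(z \right)} = z \left(-2 - z\right)$
$\left(j + l{\left(J \right)}\right) w{\left(-3 \right)} = \frac{0 - 4 \left(2 + 4\right)}{-3 + \sqrt{2} \sqrt{-3}} = \frac{0 - 4 \cdot 6}{-3 + \sqrt{2} i \sqrt{3}} = \frac{0 - 24}{-3 + i \sqrt{6}} = - \frac{24}{-3 + i \sqrt{6}}$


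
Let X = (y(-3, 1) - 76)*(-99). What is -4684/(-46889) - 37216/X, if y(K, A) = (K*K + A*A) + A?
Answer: -1714879484/301730715 ≈ -5.6835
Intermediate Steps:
y(K, A) = A + A**2 + K**2 (y(K, A) = (K**2 + A**2) + A = (A**2 + K**2) + A = A + A**2 + K**2)
X = 6435 (X = ((1 + 1**2 + (-3)**2) - 76)*(-99) = ((1 + 1 + 9) - 76)*(-99) = (11 - 76)*(-99) = -65*(-99) = 6435)
-4684/(-46889) - 37216/X = -4684/(-46889) - 37216/6435 = -4684*(-1/46889) - 37216*1/6435 = 4684/46889 - 37216/6435 = -1714879484/301730715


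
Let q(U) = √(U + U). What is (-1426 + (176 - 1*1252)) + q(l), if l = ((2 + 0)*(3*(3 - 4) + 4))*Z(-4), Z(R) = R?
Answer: -2502 + 4*I ≈ -2502.0 + 4.0*I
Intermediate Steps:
l = -8 (l = ((2 + 0)*(3*(3 - 4) + 4))*(-4) = (2*(3*(-1) + 4))*(-4) = (2*(-3 + 4))*(-4) = (2*1)*(-4) = 2*(-4) = -8)
q(U) = √2*√U (q(U) = √(2*U) = √2*√U)
(-1426 + (176 - 1*1252)) + q(l) = (-1426 + (176 - 1*1252)) + √2*√(-8) = (-1426 + (176 - 1252)) + √2*(2*I*√2) = (-1426 - 1076) + 4*I = -2502 + 4*I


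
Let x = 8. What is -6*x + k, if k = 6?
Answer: -42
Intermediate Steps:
-6*x + k = -6*8 + 6 = -48 + 6 = -42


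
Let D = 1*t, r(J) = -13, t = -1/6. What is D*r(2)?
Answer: 13/6 ≈ 2.1667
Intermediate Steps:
t = -1/6 (t = -1*1/6 = -1/6 ≈ -0.16667)
D = -1/6 (D = 1*(-1/6) = -1/6 ≈ -0.16667)
D*r(2) = -1/6*(-13) = 13/6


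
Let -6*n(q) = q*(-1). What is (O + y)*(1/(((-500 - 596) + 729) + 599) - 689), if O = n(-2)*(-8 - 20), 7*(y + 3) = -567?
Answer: 4475716/87 ≈ 51445.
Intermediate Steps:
y = -84 (y = -3 + (⅐)*(-567) = -3 - 81 = -84)
n(q) = q/6 (n(q) = -q*(-1)/6 = -(-1)*q/6 = q/6)
O = 28/3 (O = ((⅙)*(-2))*(-8 - 20) = -⅓*(-28) = 28/3 ≈ 9.3333)
(O + y)*(1/(((-500 - 596) + 729) + 599) - 689) = (28/3 - 84)*(1/(((-500 - 596) + 729) + 599) - 689) = -224*(1/((-1096 + 729) + 599) - 689)/3 = -224*(1/(-367 + 599) - 689)/3 = -224*(1/232 - 689)/3 = -224/3*(-159847/232) = 4475716/87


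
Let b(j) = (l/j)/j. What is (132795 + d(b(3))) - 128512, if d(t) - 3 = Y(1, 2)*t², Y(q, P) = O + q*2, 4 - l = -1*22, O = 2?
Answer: 349870/81 ≈ 4319.4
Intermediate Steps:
l = 26 (l = 4 - (-1)*22 = 4 - 1*(-22) = 4 + 22 = 26)
Y(q, P) = 2 + 2*q (Y(q, P) = 2 + q*2 = 2 + 2*q)
b(j) = 26/j² (b(j) = (26/j)/j = 26/j²)
d(t) = 3 + 4*t² (d(t) = 3 + (2 + 2*1)*t² = 3 + (2 + 2)*t² = 3 + 4*t²)
(132795 + d(b(3))) - 128512 = (132795 + (3 + 4*(26/3²)²)) - 128512 = (132795 + (3 + 4*(26*(⅑))²)) - 128512 = (132795 + (3 + 4*(26/9)²)) - 128512 = (132795 + (3 + 4*(676/81))) - 128512 = (132795 + (3 + 2704/81)) - 128512 = (132795 + 2947/81) - 128512 = 10759342/81 - 128512 = 349870/81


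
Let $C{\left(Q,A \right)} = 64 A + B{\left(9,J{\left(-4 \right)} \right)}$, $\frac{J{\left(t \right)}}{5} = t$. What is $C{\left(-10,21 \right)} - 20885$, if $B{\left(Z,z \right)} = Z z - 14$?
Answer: $-19735$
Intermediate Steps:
$J{\left(t \right)} = 5 t$
$B{\left(Z,z \right)} = -14 + Z z$
$C{\left(Q,A \right)} = -194 + 64 A$ ($C{\left(Q,A \right)} = 64 A + \left(-14 + 9 \cdot 5 \left(-4\right)\right) = 64 A + \left(-14 + 9 \left(-20\right)\right) = 64 A - 194 = -194 + 64 A$)
$C{\left(-10,21 \right)} - 20885 = \left(-194 + 64 \cdot 21\right) - 20885 = \left(-194 + 1344\right) - 20885 = 1150 - 20885 = -19735$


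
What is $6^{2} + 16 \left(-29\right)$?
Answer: $-428$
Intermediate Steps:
$6^{2} + 16 \left(-29\right) = 36 - 464 = -428$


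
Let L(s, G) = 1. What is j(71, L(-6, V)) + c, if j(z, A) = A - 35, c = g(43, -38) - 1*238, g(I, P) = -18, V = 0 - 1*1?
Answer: -290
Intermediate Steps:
V = -1 (V = 0 - 1 = -1)
c = -256 (c = -18 - 1*238 = -18 - 238 = -256)
j(z, A) = -35 + A
j(71, L(-6, V)) + c = (-35 + 1) - 256 = -34 - 256 = -290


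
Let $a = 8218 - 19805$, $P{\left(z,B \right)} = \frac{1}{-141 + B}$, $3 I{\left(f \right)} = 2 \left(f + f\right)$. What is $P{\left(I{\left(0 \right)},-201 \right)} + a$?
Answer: $- \frac{3962755}{342} \approx -11587.0$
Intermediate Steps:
$I{\left(f \right)} = \frac{4 f}{3}$ ($I{\left(f \right)} = \frac{2 \left(f + f\right)}{3} = \frac{2 \cdot 2 f}{3} = \frac{4 f}{3}$)
$a = -11587$ ($a = 8218 - 19805 = -11587$)
$P{\left(I{\left(0 \right)},-201 \right)} + a = \frac{1}{-141 - 201} - 11587 = \frac{1}{-342} - 11587 = - \frac{1}{342} - 11587 = - \frac{3962755}{342}$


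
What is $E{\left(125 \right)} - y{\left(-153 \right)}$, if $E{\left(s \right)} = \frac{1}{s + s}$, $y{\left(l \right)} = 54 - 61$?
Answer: $\frac{1751}{250} \approx 7.004$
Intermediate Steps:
$y{\left(l \right)} = -7$ ($y{\left(l \right)} = 54 - 61 = -7$)
$E{\left(s \right)} = \frac{1}{2 s}$
$E{\left(125 \right)} - y{\left(-153 \right)} = \frac{1}{2 \cdot 125} - -7 = \frac{1}{2} \cdot \frac{1}{125} + 7 = \frac{1}{250} + 7 = \frac{1751}{250}$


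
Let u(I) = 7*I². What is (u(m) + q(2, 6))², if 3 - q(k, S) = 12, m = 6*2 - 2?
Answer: 477481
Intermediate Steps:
m = 10 (m = 12 - 2 = 10)
q(k, S) = -9 (q(k, S) = 3 - 1*12 = 3 - 12 = -9)
(u(m) + q(2, 6))² = (7*10² - 9)² = (7*100 - 9)² = (700 - 9)² = 691² = 477481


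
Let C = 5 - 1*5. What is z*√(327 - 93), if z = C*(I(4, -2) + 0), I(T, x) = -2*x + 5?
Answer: 0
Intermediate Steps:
C = 0 (C = 5 - 5 = 0)
I(T, x) = 5 - 2*x
z = 0 (z = 0*((5 - 2*(-2)) + 0) = 0*((5 + 4) + 0) = 0*(9 + 0) = 0*9 = 0)
z*√(327 - 93) = 0*√(327 - 93) = 0*√234 = 0*(3*√26) = 0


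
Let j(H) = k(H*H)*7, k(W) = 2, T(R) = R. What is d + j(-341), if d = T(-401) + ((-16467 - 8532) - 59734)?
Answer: -85120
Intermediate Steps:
d = -85134 (d = -401 + ((-16467 - 8532) - 59734) = -401 + (-24999 - 59734) = -401 - 84733 = -85134)
j(H) = 14 (j(H) = 2*7 = 14)
d + j(-341) = -85134 + 14 = -85120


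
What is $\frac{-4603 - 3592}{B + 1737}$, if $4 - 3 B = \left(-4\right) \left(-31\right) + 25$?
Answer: $- \frac{165}{34} \approx -4.8529$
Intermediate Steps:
$B = - \frac{145}{3}$ ($B = \frac{4}{3} - \frac{\left(-4\right) \left(-31\right) + 25}{3} = \frac{4}{3} - \frac{124 + 25}{3} = \frac{4}{3} - \frac{149}{3} = - \frac{145}{3} \approx -48.333$)
$\frac{-4603 - 3592}{B + 1737} = \frac{-4603 - 3592}{- \frac{145}{3} + 1737} = - \frac{8195}{\frac{5066}{3}} = \left(-8195\right) \frac{3}{5066} = - \frac{165}{34}$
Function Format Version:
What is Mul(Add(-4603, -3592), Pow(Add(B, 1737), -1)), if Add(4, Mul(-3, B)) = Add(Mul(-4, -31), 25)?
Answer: Rational(-165, 34) ≈ -4.8529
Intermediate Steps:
B = Rational(-145, 3) (B = Add(Rational(4, 3), Mul(Rational(-1, 3), Add(Mul(-4, -31), 25))) = Add(Rational(4, 3), Mul(Rational(-1, 3), Add(124, 25))) = Add(Rational(4, 3), Mul(Rational(-1, 3), 149)) = Add(Rational(4, 3), Rational(-149, 3)) = Rational(-145, 3) ≈ -48.333)
Mul(Add(-4603, -3592), Pow(Add(B, 1737), -1)) = Mul(Add(-4603, -3592), Pow(Add(Rational(-145, 3), 1737), -1)) = Mul(-8195, Pow(Rational(5066, 3), -1)) = Mul(-8195, Rational(3, 5066)) = Rational(-165, 34)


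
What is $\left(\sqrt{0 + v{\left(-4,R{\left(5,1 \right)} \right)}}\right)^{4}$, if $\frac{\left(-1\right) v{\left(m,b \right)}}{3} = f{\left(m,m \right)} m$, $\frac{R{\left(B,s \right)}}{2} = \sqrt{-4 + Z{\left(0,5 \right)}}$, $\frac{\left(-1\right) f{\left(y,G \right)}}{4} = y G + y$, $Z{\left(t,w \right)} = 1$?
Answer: $331776$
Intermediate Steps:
$f{\left(y,G \right)} = - 4 y - 4 G y$ ($f{\left(y,G \right)} = - 4 \left(y G + y\right) = - 4 \left(G y + y\right) = - 4 \left(y + G y\right) = - 4 y - 4 G y$)
$R{\left(B,s \right)} = 2 i \sqrt{3}$ ($R{\left(B,s \right)} = 2 \sqrt{-4 + 1} = 2 \sqrt{-3} = 2 i \sqrt{3}$)
$v{\left(m,b \right)} = 12 m^{2} \left(1 + m\right)$ ($v{\left(m,b \right)} = - 3 - 4 m \left(1 + m\right) m = - 3 \left(- 4 m^{2} \left(1 + m\right)\right) = 12 m^{2} \left(1 + m\right)$)
$\left(\sqrt{0 + v{\left(-4,R{\left(5,1 \right)} \right)}}\right)^{4} = \left(\sqrt{0 + 12 \left(-4\right)^{2} \left(1 - 4\right)}\right)^{4} = \left(\sqrt{0 + 12 \cdot 16 \left(-3\right)}\right)^{4} = \left(\sqrt{0 - 576}\right)^{4} = \left(\sqrt{-576}\right)^{4} = \left(24 i\right)^{4} = 331776$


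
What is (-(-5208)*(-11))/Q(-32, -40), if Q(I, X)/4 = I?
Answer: 7161/16 ≈ 447.56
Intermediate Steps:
Q(I, X) = 4*I
(-(-5208)*(-11))/Q(-32, -40) = (-(-5208)*(-11))/((4*(-32))) = -168*341/(-128) = -57288*(-1/128) = 7161/16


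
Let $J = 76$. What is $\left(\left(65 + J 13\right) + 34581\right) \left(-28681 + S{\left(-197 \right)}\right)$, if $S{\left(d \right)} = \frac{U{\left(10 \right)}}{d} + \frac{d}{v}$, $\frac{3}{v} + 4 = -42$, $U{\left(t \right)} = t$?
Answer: $- \frac{180133278986}{197} \approx -9.1438 \cdot 10^{8}$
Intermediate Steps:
$v = - \frac{3}{46}$ ($v = \frac{3}{-4 - 42} = \frac{3}{-46} = 3 \left(- \frac{1}{46}\right) = - \frac{3}{46} \approx -0.065217$)
$S{\left(d \right)} = \frac{10}{d} - \frac{46 d}{3}$ ($S{\left(d \right)} = \frac{10}{d} + \frac{d}{- \frac{3}{46}} = \frac{10}{d} + d \left(- \frac{46}{3}\right) = \frac{10}{d} - \frac{46 d}{3}$)
$\left(\left(65 + J 13\right) + 34581\right) \left(-28681 + S{\left(-197 \right)}\right) = \left(\left(65 + 76 \cdot 13\right) + 34581\right) \left(-28681 + \left(\frac{10}{-197} - - \frac{9062}{3}\right)\right) = \left(\left(65 + 988\right) + 34581\right) \left(-28681 + \left(10 \left(- \frac{1}{197}\right) + \frac{9062}{3}\right)\right) = \left(1053 + 34581\right) \left(-28681 + \left(- \frac{10}{197} + \frac{9062}{3}\right)\right) = 35634 \left(-28681 + \frac{1785184}{591}\right) = 35634 \left(- \frac{15165287}{591}\right) = - \frac{180133278986}{197}$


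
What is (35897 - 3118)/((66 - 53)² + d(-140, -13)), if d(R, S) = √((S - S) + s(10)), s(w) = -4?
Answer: 5539651/28565 - 65558*I/28565 ≈ 193.93 - 2.295*I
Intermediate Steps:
d(R, S) = 2*I (d(R, S) = √((S - S) - 4) = √(0 - 4) = √(-4) = 2*I)
(35897 - 3118)/((66 - 53)² + d(-140, -13)) = (35897 - 3118)/((66 - 53)² + 2*I) = 32779/(13² + 2*I) = 32779/(169 + 2*I) = 32779*((169 - 2*I)/28565) = 32779*(169 - 2*I)/28565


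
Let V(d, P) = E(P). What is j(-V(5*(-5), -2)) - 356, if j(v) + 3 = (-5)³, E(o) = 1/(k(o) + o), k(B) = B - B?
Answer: -484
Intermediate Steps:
k(B) = 0
E(o) = 1/o (E(o) = 1/(0 + o) = 1/o)
V(d, P) = 1/P
j(v) = -128 (j(v) = -3 + (-5)³ = -3 - 125 = -128)
j(-V(5*(-5), -2)) - 356 = -128 - 356 = -484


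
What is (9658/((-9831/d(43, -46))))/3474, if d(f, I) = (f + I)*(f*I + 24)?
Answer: -9435866/5692149 ≈ -1.6577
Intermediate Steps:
d(f, I) = (24 + I*f)*(I + f) (d(f, I) = (I + f)*(I*f + 24) = (I + f)*(24 + I*f) = (24 + I*f)*(I + f))
(9658/((-9831/d(43, -46))))/3474 = (9658/((-9831/(24*(-46) + 24*43 - 46*43² + 43*(-46)²))))/3474 = (9658/((-9831/(-1104 + 1032 - 46*1849 + 43*2116))))*(1/3474) = (9658/((-9831/(-1104 + 1032 - 85054 + 90988))))*(1/3474) = (9658/((-9831/5862)))*(1/3474) = (9658/((-9831*1/5862)))*(1/3474) = (9658/(-3277/1954))*(1/3474) = (9658*(-1954/3277))*(1/3474) = -18871732/3277*1/3474 = -9435866/5692149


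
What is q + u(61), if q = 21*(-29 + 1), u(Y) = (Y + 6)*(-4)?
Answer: -856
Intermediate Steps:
u(Y) = -24 - 4*Y (u(Y) = (6 + Y)*(-4) = -24 - 4*Y)
q = -588 (q = 21*(-28) = -588)
q + u(61) = -588 + (-24 - 4*61) = -588 + (-24 - 244) = -588 - 268 = -856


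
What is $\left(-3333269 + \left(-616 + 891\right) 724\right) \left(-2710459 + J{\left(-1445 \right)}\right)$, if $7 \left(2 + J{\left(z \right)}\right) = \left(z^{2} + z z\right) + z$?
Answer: $\frac{46381382315118}{7} \approx 6.6259 \cdot 10^{12}$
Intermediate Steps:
$J{\left(z \right)} = -2 + \frac{z}{7} + \frac{2 z^{2}}{7}$ ($J{\left(z \right)} = -2 + \frac{\left(z^{2} + z z\right) + z}{7} = -2 + \frac{\left(z^{2} + z^{2}\right) + z}{7} = -2 + \frac{2 z^{2} + z}{7} = -2 + \frac{z + 2 z^{2}}{7} = -2 + \left(\frac{z}{7} + \frac{2 z^{2}}{7}\right) = -2 + \frac{z}{7} + \frac{2 z^{2}}{7}$)
$\left(-3333269 + \left(-616 + 891\right) 724\right) \left(-2710459 + J{\left(-1445 \right)}\right) = \left(-3333269 + \left(-616 + 891\right) 724\right) \left(-2710459 + \left(-2 + \frac{1}{7} \left(-1445\right) + \frac{2 \left(-1445\right)^{2}}{7}\right)\right) = \left(-3333269 + 275 \cdot 724\right) \left(-2710459 - - \frac{4174591}{7}\right) = \left(-3333269 + 199100\right) \left(-2710459 - - \frac{4174591}{7}\right) = - 3134169 \left(-2710459 + \frac{4174591}{7}\right) = \left(-3134169\right) \left(- \frac{14798622}{7}\right) = \frac{46381382315118}{7}$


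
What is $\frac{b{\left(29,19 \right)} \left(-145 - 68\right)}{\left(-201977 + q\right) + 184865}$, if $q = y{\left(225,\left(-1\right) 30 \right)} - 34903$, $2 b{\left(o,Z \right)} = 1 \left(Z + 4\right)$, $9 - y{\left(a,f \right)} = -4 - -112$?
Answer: $\frac{69}{1468} \approx 0.047003$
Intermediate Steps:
$y{\left(a,f \right)} = -99$ ($y{\left(a,f \right)} = 9 - \left(-4 - -112\right) = 9 - \left(-4 + 112\right) = 9 - 108 = -99$)
$b{\left(o,Z \right)} = 2 + \frac{Z}{2}$ ($b{\left(o,Z \right)} = \frac{1 \left(Z + 4\right)}{2} = \frac{1 \left(4 + Z\right)}{2} = \frac{4 + Z}{2} = 2 + \frac{Z}{2}$)
$q = -35002$ ($q = -99 - 34903 = -35002$)
$\frac{b{\left(29,19 \right)} \left(-145 - 68\right)}{\left(-201977 + q\right) + 184865} = \frac{\left(2 + \frac{1}{2} \cdot 19\right) \left(-145 - 68\right)}{\left(-201977 - 35002\right) + 184865} = \frac{\left(2 + \frac{19}{2}\right) \left(-145 - 68\right)}{-236979 + 184865} = \frac{\frac{23}{2} \left(-213\right)}{-52114} = \left(- \frac{4899}{2}\right) \left(- \frac{1}{52114}\right) = \frac{69}{1468}$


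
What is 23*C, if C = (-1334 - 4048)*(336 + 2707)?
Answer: -376680798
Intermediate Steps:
C = -16377426 (C = -5382*3043 = -16377426)
23*C = 23*(-16377426) = -376680798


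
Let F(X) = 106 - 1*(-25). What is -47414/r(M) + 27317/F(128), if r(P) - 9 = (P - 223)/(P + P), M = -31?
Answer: -90728776/26593 ≈ -3411.8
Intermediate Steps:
F(X) = 131 (F(X) = 106 + 25 = 131)
r(P) = 9 + (-223 + P)/(2*P) (r(P) = 9 + (P - 223)/(P + P) = 9 + (-223 + P)/((2*P)) = 9 + (-223 + P)*(1/(2*P)) = 9 + (-223 + P)/(2*P))
-47414/r(M) + 27317/F(128) = -47414*(-62/(-223 + 19*(-31))) + 27317/131 = -47414*(-62/(-223 - 589)) + 27317*(1/131) = -47414/((½)*(-1/31)*(-812)) + 27317/131 = -47414/406/31 + 27317/131 = -47414*31/406 + 27317/131 = -734917/203 + 27317/131 = -90728776/26593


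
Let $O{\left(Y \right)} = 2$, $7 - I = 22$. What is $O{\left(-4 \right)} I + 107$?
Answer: $77$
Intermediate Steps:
$I = -15$ ($I = 7 - 22 = -15$)
$O{\left(-4 \right)} I + 107 = 2 \left(-15\right) + 107 = -30 + 107 = 77$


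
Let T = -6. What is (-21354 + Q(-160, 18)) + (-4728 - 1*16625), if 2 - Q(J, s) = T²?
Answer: -42741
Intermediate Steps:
Q(J, s) = -34 (Q(J, s) = 2 - 1*(-6)² = 2 - 1*36 = 2 - 36 = -34)
(-21354 + Q(-160, 18)) + (-4728 - 1*16625) = (-21354 - 34) + (-4728 - 1*16625) = -21388 + (-4728 - 16625) = -21388 - 21353 = -42741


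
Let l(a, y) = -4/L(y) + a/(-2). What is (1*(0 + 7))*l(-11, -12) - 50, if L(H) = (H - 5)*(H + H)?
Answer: -590/51 ≈ -11.569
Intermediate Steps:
L(H) = 2*H*(-5 + H) (L(H) = (-5 + H)*(2*H) = 2*H*(-5 + H))
l(a, y) = -a/2 - 2/(y*(-5 + y)) (l(a, y) = -4*1/(2*y*(-5 + y)) + a/(-2) = -2/(y*(-5 + y)) + a*(-½) = -2/(y*(-5 + y)) - a/2 = -a/2 - 2/(y*(-5 + y)))
(1*(0 + 7))*l(-11, -12) - 50 = (1*(0 + 7))*((½)*(-4 - 1*(-11)*(-12)*(-5 - 12))/(-12*(-5 - 12))) - 50 = (1*7)*((½)*(-1/12)*(-4 - 1*(-11)*(-12)*(-17))/(-17)) - 50 = 7*((½)*(-1/12)*(-1/17)*(-4 + 2244)) - 50 = 7*((½)*(-1/12)*(-1/17)*2240) - 50 = 7*(280/51) - 50 = 1960/51 - 50 = -590/51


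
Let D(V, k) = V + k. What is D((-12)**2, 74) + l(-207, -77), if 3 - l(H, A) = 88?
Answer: 133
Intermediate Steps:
l(H, A) = -85 (l(H, A) = 3 - 1*88 = 3 - 88 = -85)
D((-12)**2, 74) + l(-207, -77) = ((-12)**2 + 74) - 85 = (144 + 74) - 85 = 218 - 85 = 133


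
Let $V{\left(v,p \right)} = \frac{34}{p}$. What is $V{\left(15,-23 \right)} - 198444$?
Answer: $- \frac{4564246}{23} \approx -1.9845 \cdot 10^{5}$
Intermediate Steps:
$V{\left(15,-23 \right)} - 198444 = \frac{34}{-23} - 198444 = 34 \left(- \frac{1}{23}\right) - 198444 = - \frac{34}{23} - 198444 = - \frac{4564246}{23}$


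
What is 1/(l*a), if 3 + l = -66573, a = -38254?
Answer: 1/2546798304 ≈ 3.9265e-10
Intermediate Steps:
l = -66576 (l = -3 - 66573 = -66576)
1/(l*a) = 1/(-66576*(-38254)) = -1/66576*(-1/38254) = 1/2546798304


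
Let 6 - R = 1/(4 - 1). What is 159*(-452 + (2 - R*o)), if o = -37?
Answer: -38213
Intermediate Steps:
R = 17/3 (R = 6 - 1/(4 - 1) = 6 - 1/3 = 6 - 1*⅓ = 6 - ⅓ = 17/3 ≈ 5.6667)
159*(-452 + (2 - R*o)) = 159*(-452 + (2 - 17*(-37)/3)) = 159*(-452 + (2 - 1*(-629/3))) = 159*(-452 + (2 + 629/3)) = 159*(-452 + 635/3) = 159*(-721/3) = -38213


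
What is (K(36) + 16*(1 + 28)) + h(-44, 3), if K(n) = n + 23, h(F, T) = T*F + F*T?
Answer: 259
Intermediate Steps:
h(F, T) = 2*F*T (h(F, T) = F*T + F*T = 2*F*T)
K(n) = 23 + n
(K(36) + 16*(1 + 28)) + h(-44, 3) = ((23 + 36) + 16*(1 + 28)) + 2*(-44)*3 = (59 + 16*29) - 264 = (59 + 464) - 264 = 523 - 264 = 259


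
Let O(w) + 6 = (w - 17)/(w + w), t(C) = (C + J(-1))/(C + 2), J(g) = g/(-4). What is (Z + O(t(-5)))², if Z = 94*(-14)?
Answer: 2542277241/1444 ≈ 1.7606e+6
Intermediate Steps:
J(g) = -g/4 (J(g) = g*(-¼) = -g/4)
t(C) = (¼ + C)/(2 + C) (t(C) = (C - ¼*(-1))/(C + 2) = (C + ¼)/(2 + C) = (¼ + C)/(2 + C))
Z = -1316
O(w) = -6 + (-17 + w)/(2*w) (O(w) = -6 + (w - 17)/(w + w) = -6 + (-17 + w)/((2*w)) = -6 + (-17 + w)*(1/(2*w)) = -6 + (-17 + w)/(2*w))
(Z + O(t(-5)))² = (-1316 + (-17 - 11*(¼ - 5)/(2 - 5))/(2*(((¼ - 5)/(2 - 5)))))² = (-1316 + (-17 - 11*(-19)/((-3)*4))/(2*((-19/4/(-3)))))² = (-1316 + (-17 - (-11)*(-19)/(3*4))/(2*((-⅓*(-19/4)))))² = (-1316 + (-17 - 11*19/12)/(2*(19/12)))² = (-1316 + (½)*(12/19)*(-17 - 209/12))² = (-1316 + (½)*(12/19)*(-413/12))² = (-1316 - 413/38)² = (-50421/38)² = 2542277241/1444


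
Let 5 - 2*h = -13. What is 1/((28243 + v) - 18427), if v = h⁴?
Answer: 1/16377 ≈ 6.1061e-5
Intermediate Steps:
h = 9 (h = 5/2 - ½*(-13) = 5/2 + 13/2 = 9)
v = 6561 (v = 9⁴ = 6561)
1/((28243 + v) - 18427) = 1/((28243 + 6561) - 18427) = 1/(34804 - 18427) = 1/16377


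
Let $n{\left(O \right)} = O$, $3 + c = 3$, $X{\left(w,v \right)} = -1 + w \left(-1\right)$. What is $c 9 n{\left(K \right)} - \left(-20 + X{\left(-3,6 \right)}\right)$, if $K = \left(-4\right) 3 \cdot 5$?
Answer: $18$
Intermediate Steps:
$K = -60$ ($K = \left(-12\right) 5 = -60$)
$X{\left(w,v \right)} = -1 - w$
$c = 0$ ($c = -3 + 3 = 0$)
$c 9 n{\left(K \right)} - \left(-20 + X{\left(-3,6 \right)}\right) = 0 \cdot 9 \left(-60\right) + \left(4 \cdot 5 - \left(-1 - -3\right)\right) = 0 \left(-60\right) + \left(20 - \left(-1 + 3\right)\right) = 0 + \left(20 - 2\right) = 0 + 18 = 18$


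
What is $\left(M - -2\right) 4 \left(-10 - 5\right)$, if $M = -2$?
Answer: $0$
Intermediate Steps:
$\left(M - -2\right) 4 \left(-10 - 5\right) = \left(-2 - -2\right) 4 \left(-10 - 5\right) = \left(-2 + 2\right) 4 \left(-15\right) = 0 \cdot 4 \left(-15\right) = 0 \left(-15\right) = 0$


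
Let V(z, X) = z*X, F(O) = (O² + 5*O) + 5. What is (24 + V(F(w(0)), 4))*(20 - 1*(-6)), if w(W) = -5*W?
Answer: 1144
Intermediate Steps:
F(O) = 5 + O² + 5*O
V(z, X) = X*z
(24 + V(F(w(0)), 4))*(20 - 1*(-6)) = (24 + 4*(5 + (-5*0)² + 5*(-5*0)))*(20 - 1*(-6)) = (24 + 4*(5 + 0² + 5*0))*(20 + 6) = (24 + 4*(5 + 0 + 0))*26 = (24 + 4*5)*26 = (24 + 20)*26 = 44*26 = 1144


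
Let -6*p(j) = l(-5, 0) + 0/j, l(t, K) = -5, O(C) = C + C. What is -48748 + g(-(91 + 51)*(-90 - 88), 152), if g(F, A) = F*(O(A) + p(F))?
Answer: 22968658/3 ≈ 7.6562e+6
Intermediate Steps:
O(C) = 2*C
p(j) = ⅚ (p(j) = -(-5 + 0/j)/6 = -(-5 + 0)/6 = -⅙*(-5) = ⅚)
g(F, A) = F*(⅚ + 2*A) (g(F, A) = F*(2*A + ⅚) = F*(⅚ + 2*A))
-48748 + g(-(91 + 51)*(-90 - 88), 152) = -48748 + (-(91 + 51)*(-90 - 88))*(5 + 12*152)/6 = -48748 + (-142*(-178))*(5 + 1824)/6 = -48748 + (⅙)*(-1*(-25276))*1829 = -48748 + (⅙)*25276*1829 = -48748 + 23114902/3 = 22968658/3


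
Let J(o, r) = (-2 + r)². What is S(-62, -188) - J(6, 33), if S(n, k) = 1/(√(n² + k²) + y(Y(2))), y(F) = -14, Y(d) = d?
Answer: -18735649/19496 + √9797/19496 ≈ -960.99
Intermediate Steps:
S(n, k) = 1/(-14 + √(k² + n²)) (S(n, k) = 1/(√(n² + k²) - 14) = 1/(√(k² + n²) - 14) = 1/(-14 + √(k² + n²)))
S(-62, -188) - J(6, 33) = 1/(-14 + √((-188)² + (-62)²)) - (-2 + 33)² = 1/(-14 + √(35344 + 3844)) - 1*31² = 1/(-14 + √39188) - 1*961 = 1/(-14 + 2*√9797) - 961 = -961 + 1/(-14 + 2*√9797)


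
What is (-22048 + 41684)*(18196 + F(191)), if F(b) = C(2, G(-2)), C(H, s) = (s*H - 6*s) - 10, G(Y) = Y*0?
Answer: 357100296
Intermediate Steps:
G(Y) = 0
C(H, s) = -10 - 6*s + H*s (C(H, s) = (H*s - 6*s) - 10 = (-6*s + H*s) - 10 = -10 - 6*s + H*s)
F(b) = -10 (F(b) = -10 - 6*0 + 2*0 = -10 + 0 + 0 = -10)
(-22048 + 41684)*(18196 + F(191)) = (-22048 + 41684)*(18196 - 10) = 19636*18186 = 357100296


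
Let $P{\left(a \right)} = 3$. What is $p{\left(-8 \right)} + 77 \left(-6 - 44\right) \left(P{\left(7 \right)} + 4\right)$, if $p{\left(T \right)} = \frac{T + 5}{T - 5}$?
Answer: $- \frac{350347}{13} \approx -26950.0$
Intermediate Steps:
$p{\left(T \right)} = \frac{5 + T}{-5 + T}$
$p{\left(-8 \right)} + 77 \left(-6 - 44\right) \left(P{\left(7 \right)} + 4\right) = \frac{5 - 8}{-5 - 8} + 77 \left(-6 - 44\right) \left(3 + 4\right) = \frac{1}{-13} \left(-3\right) + 77 \left(\left(-50\right) 7\right) = \left(- \frac{1}{13}\right) \left(-3\right) + 77 \left(-350\right) = \frac{3}{13} - 26950 = - \frac{350347}{13}$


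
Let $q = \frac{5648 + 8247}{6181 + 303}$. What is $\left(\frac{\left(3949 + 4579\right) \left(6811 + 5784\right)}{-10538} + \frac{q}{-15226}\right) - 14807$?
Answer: $- \frac{1182219992916577}{47289458936} \approx -25000.0$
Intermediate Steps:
$q = \frac{13895}{6484} \approx 2.143$
$\left(\frac{\left(3949 + 4579\right) \left(6811 + 5784\right)}{-10538} + \frac{q}{-15226}\right) - 14807 = \left(\frac{\left(3949 + 4579\right) \left(6811 + 5784\right)}{-10538} + \frac{13895}{6484 \left(-15226\right)}\right) - 14807 = \left(8528 \cdot 12595 \left(- \frac{1}{10538}\right) + \frac{13895}{6484} \left(- \frac{1}{15226}\right)\right) - 14807 = \left(107410160 \left(- \frac{1}{10538}\right) - \frac{13895}{98725384}\right) - 14807 = \left(- \frac{4882280}{479} - \frac{13895}{98725384}\right) - 14807 = - \frac{482004974451225}{47289458936} - 14807 = - \frac{1182219992916577}{47289458936}$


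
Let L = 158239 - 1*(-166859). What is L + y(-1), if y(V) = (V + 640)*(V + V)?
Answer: 323820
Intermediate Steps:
L = 325098 (L = 158239 + 166859 = 325098)
y(V) = 2*V*(640 + V) (y(V) = (640 + V)*(2*V) = 2*V*(640 + V))
L + y(-1) = 325098 + 2*(-1)*(640 - 1) = 325098 + 2*(-1)*639 = 325098 - 1278 = 323820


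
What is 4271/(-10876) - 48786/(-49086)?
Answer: 53491705/88976556 ≈ 0.60119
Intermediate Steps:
4271/(-10876) - 48786/(-49086) = 4271*(-1/10876) - 48786*(-1/49086) = -4271/10876 + 8131/8181 = 53491705/88976556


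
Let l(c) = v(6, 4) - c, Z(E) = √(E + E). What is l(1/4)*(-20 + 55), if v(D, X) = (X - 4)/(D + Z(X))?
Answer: -35/4 ≈ -8.7500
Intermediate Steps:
Z(E) = √2*√E (Z(E) = √(2*E) = √2*√E)
v(D, X) = (-4 + X)/(D + √2*√X) (v(D, X) = (X - 4)/(D + √2*√X) = (-4 + X)/(D + √2*√X))
l(c) = -c (l(c) = (-4 + 4)/(6 + √2*√4) - c = 0/(6 + √2*2) - c = 0/(6 + 2*√2) - c = 0 - c = -c)
l(1/4)*(-20 + 55) = (-1/4)*(-20 + 55) = -1*¼*35 = -¼*35 = -35/4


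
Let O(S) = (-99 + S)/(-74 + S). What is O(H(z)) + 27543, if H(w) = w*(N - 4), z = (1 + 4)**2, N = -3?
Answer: 6858481/249 ≈ 27544.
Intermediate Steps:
z = 25 (z = 5**2 = 25)
H(w) = -7*w (H(w) = w*(-3 - 4) = w*(-7) = -7*w)
O(S) = (-99 + S)/(-74 + S)
O(H(z)) + 27543 = (-99 - 7*25)/(-74 - 7*25) + 27543 = (-99 - 175)/(-74 - 175) + 27543 = -274/(-249) + 27543 = -1/249*(-274) + 27543 = 274/249 + 27543 = 6858481/249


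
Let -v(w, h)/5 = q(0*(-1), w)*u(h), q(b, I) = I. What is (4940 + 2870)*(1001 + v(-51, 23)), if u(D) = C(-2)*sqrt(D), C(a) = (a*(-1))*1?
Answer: 7817810 + 3983100*sqrt(23) ≈ 2.6920e+7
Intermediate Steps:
C(a) = -a (C(a) = -a*1 = -a)
u(D) = 2*sqrt(D) (u(D) = (-1*(-2))*sqrt(D) = 2*sqrt(D))
v(w, h) = -10*w*sqrt(h) (v(w, h) = -5*w*2*sqrt(h) = -10*w*sqrt(h))
(4940 + 2870)*(1001 + v(-51, 23)) = (4940 + 2870)*(1001 - 10*(-51)*sqrt(23)) = 7810*(1001 + 510*sqrt(23)) = 7817810 + 3983100*sqrt(23)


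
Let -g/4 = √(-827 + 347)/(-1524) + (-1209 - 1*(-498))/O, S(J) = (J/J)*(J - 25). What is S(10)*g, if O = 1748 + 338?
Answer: -21330/1043 - 20*I*√30/127 ≈ -20.451 - 0.86256*I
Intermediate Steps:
S(J) = -25 + J (S(J) = 1*(-25 + J) = -25 + J)
O = 2086
g = 1422/1043 + 4*I*√30/381 (g = -4*(√(-827 + 347)/(-1524) + (-1209 - 1*(-498))/2086) = -4*(√(-480)*(-1/1524) + (-1209 + 498)*(1/2086)) = -4*((4*I*√30)*(-1/1524) - 711*1/2086) = -4*(-I*√30/381 - 711/2086) = -4*(-711/2086 - I*√30/381) = 1422/1043 + 4*I*√30/381 ≈ 1.3634 + 0.057504*I)
S(10)*g = (-25 + 10)*(1422/1043 + 4*I*√30/381) = -15*(1422/1043 + 4*I*√30/381) = -21330/1043 - 20*I*√30/127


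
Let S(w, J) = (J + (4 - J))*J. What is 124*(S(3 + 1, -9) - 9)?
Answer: -5580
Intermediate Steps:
S(w, J) = 4*J
124*(S(3 + 1, -9) - 9) = 124*(4*(-9) - 9) = 124*(-36 - 9) = 124*(-45) = -5580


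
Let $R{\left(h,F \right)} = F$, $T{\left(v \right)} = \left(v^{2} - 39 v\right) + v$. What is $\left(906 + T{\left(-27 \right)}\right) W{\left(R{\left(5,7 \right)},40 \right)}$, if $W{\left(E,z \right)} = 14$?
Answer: $37254$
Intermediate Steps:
$T{\left(v \right)} = v^{2} - 38 v$
$\left(906 + T{\left(-27 \right)}\right) W{\left(R{\left(5,7 \right)},40 \right)} = \left(906 - 27 \left(-38 - 27\right)\right) 14 = \left(906 - -1755\right) 14 = \left(906 + 1755\right) 14 = 2661 \cdot 14 = 37254$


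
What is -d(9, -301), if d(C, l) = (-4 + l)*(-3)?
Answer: -915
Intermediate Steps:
d(C, l) = 12 - 3*l
-d(9, -301) = -(12 - 3*(-301)) = -(12 + 903) = -1*915 = -915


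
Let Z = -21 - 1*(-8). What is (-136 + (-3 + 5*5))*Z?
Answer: 1482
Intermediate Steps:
Z = -13 (Z = -21 + 8 = -13)
(-136 + (-3 + 5*5))*Z = (-136 + (-3 + 5*5))*(-13) = (-136 + (-3 + 25))*(-13) = (-136 + 22)*(-13) = -114*(-13) = 1482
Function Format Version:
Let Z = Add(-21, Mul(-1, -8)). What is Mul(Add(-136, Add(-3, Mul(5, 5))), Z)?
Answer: 1482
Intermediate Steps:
Z = -13 (Z = Add(-21, 8) = -13)
Mul(Add(-136, Add(-3, Mul(5, 5))), Z) = Mul(Add(-136, Add(-3, Mul(5, 5))), -13) = Mul(Add(-136, Add(-3, 25)), -13) = Mul(Add(-136, 22), -13) = Mul(-114, -13) = 1482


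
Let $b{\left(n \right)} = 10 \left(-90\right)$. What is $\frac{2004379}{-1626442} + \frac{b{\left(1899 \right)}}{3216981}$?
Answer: $- \frac{2149837652533}{1744077670534} \approx -1.2327$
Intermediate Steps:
$b{\left(n \right)} = -900$
$\frac{2004379}{-1626442} + \frac{b{\left(1899 \right)}}{3216981} = \frac{2004379}{-1626442} - \frac{900}{3216981} = 2004379 \left(- \frac{1}{1626442}\right) - \frac{300}{1072327} = - \frac{2004379}{1626442} - \frac{300}{1072327} = - \frac{2149837652533}{1744077670534}$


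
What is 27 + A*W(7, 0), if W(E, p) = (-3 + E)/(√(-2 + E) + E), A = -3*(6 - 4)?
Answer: 255/11 + 6*√5/11 ≈ 24.401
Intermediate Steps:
A = -6 (A = -3*2 = -6)
W(E, p) = (-3 + E)/(E + √(-2 + E))
27 + A*W(7, 0) = 27 - 6*(-3 + 7)/(7 + √(-2 + 7)) = 27 - 6*4/(7 + √5) = 27 - 24/(7 + √5)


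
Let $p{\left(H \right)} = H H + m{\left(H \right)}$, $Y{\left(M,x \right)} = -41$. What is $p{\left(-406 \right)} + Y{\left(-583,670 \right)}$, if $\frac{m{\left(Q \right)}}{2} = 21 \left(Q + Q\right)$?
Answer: $130691$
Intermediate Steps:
$m{\left(Q \right)} = 84 Q$ ($m{\left(Q \right)} = 2 \cdot 21 \left(Q + Q\right) = 2 \cdot 21 \cdot 2 Q = 2 \cdot 42 Q = 84 Q$)
$p{\left(H \right)} = H^{2} + 84 H$ ($p{\left(H \right)} = H H + 84 H = H^{2} + 84 H$)
$p{\left(-406 \right)} + Y{\left(-583,670 \right)} = - 406 \left(84 - 406\right) - 41 = \left(-406\right) \left(-322\right) - 41 = 130732 - 41 = 130691$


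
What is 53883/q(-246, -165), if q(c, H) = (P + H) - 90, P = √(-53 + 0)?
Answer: -13740165/65078 - 53883*I*√53/65078 ≈ -211.13 - 6.0278*I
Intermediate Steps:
P = I*√53 (P = √(-53) = I*√53 ≈ 7.2801*I)
q(c, H) = -90 + H + I*√53 (q(c, H) = (I*√53 + H) - 90 = (H + I*√53) - 90 = -90 + H + I*√53)
53883/q(-246, -165) = 53883/(-90 - 165 + I*√53) = 53883/(-255 + I*√53)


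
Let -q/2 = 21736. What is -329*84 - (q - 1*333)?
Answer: 16169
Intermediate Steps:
q = -43472 (q = -2*21736 = -43472)
-329*84 - (q - 1*333) = -329*84 - (-43472 - 1*333) = -27636 - (-43472 - 333) = -27636 - 1*(-43805) = -27636 + 43805 = 16169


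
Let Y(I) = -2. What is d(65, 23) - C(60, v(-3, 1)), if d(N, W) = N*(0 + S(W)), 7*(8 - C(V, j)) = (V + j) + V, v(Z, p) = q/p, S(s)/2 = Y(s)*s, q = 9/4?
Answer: -167175/28 ≈ -5970.5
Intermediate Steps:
q = 9/4 (q = 9*(¼) = 9/4 ≈ 2.2500)
S(s) = -4*s (S(s) = 2*(-2*s) = -4*s)
v(Z, p) = 9/(4*p)
C(V, j) = 8 - 2*V/7 - j/7 (C(V, j) = 8 - ((V + j) + V)/7 = 8 - (j + 2*V)/7 = 8 + (-2*V/7 - j/7) = 8 - 2*V/7 - j/7)
d(N, W) = -4*N*W (d(N, W) = N*(0 - 4*W) = N*(-4*W) = -4*N*W)
d(65, 23) - C(60, v(-3, 1)) = -4*65*23 - (8 - 2/7*60 - 9/(28*1)) = -5980 - (8 - 120/7 - 9/28) = -5980 - 1*(-265/28) = -5980 + 265/28 = -167175/28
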